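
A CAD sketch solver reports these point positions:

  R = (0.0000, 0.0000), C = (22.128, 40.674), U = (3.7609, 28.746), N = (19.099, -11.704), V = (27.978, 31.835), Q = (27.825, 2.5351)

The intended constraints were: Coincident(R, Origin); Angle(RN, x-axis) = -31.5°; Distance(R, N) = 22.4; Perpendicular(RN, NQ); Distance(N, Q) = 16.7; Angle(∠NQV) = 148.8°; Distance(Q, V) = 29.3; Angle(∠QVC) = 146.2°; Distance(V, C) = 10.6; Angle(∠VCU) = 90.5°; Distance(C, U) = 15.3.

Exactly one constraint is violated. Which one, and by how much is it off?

Distance(C, U) = 15.3 — off by 6.60.

R = (0.00, 0.00) ✓; RN at -31.50° ✓; |RN| = 22.40 ✓; ∠(RN, NQ) = 90.00° ✓; |NQ| = 16.70 ✓; ∠NQV = 148.8° ✓; |QV| = 29.30 ✓; ∠QVC = 146.2° ✓; |VC| = 10.60 ✓; ∠VCU = 90.50° ✓; |CU| = 21.90 ✗.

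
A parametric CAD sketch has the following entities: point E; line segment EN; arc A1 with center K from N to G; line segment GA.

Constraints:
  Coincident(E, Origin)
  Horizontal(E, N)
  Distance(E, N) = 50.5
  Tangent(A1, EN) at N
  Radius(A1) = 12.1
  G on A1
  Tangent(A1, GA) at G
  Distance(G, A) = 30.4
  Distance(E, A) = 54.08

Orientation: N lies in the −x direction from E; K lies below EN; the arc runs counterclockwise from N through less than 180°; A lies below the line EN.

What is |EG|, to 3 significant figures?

62.1

Checks: ∠(KN, NE) = 90.00° ✓; |KN| = 12.10 ✓; |KG| = 12.10 ✓; ∠(KG, GA) = 90.00° ✓; |GA| = 30.40 ✓; |EA| = 54.08 ✓.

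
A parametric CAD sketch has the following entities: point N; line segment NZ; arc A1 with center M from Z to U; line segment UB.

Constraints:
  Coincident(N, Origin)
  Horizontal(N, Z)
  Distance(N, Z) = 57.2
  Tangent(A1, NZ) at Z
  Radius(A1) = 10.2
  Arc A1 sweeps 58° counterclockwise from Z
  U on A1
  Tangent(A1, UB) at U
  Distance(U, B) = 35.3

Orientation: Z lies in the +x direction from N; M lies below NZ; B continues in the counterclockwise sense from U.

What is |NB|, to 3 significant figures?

45.8

On A1, Z sits at bearing 90° from M; a 58° counterclockwise sweep puts U at bearing 148°, so U = M + 10.2·(cos 148°, sin 148°) = (48.5, -4.79). The tangent condition forces MU to be normal to UB, so UB runs along (−sin 148°, cos 148°); with |UB| = 35.3, B = (29.8, -34.7). Then |NB| = |B − N| = 45.8.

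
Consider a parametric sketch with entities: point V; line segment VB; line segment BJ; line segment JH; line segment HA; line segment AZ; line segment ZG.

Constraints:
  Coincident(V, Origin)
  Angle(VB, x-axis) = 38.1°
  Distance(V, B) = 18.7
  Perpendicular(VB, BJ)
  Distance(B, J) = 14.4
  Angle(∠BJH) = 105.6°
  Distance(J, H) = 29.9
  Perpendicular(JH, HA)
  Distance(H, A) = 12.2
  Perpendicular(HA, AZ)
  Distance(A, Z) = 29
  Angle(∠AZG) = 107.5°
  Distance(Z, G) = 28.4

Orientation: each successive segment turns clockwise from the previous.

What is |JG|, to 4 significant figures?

16.73

V is at the origin; VB runs at 38.1° with length 18.7, so B = (14.72, 11.54). VB is perpendicular to BJ, so BJ runs at -51.90°; with |BJ| = 14.4, J = (23.60, 0.2067). ∠BJH = 105.6° gives JH at -126.3° from the x-axis; with |JH| = 29.9, H = (5.900, -23.89). JH ⟂ HA, so HA runs at 143.7°; with |HA| = 12.2, A = (-3.933, -16.67). HA is perpendicular to AZ, so AZ runs at 53.70°; with |AZ| = 29.0, Z = (13.24, 6.704). ∠AZG = 107.5° gives ZG at -18.80° from the x-axis; with |ZG| = 28.4, G = (40.12, -2.448). Then |JG| = |G − J| = 16.73.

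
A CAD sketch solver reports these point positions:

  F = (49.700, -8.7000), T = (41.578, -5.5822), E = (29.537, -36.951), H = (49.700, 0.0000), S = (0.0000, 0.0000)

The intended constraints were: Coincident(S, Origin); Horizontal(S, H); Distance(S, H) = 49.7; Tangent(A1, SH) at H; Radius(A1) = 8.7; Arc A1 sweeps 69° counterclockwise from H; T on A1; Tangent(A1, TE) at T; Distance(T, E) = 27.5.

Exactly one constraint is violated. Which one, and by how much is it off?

Distance(T, E) = 27.5 — off by 6.10.

S = (0.00, 0.00) ✓; S.y = 0.00, H.y = 0.00 ✓; |SH| = 49.70 ✓; ∠(FH, HS) = 90.00° ✓; |FH| = 8.700 ✓; bearing(F→T) − bearing(F→H) = 69.00° ✓; |FT| = 8.700 ✓; ∠(FT, TE) = 90.00° ✓; |TE| = 33.60 ✗.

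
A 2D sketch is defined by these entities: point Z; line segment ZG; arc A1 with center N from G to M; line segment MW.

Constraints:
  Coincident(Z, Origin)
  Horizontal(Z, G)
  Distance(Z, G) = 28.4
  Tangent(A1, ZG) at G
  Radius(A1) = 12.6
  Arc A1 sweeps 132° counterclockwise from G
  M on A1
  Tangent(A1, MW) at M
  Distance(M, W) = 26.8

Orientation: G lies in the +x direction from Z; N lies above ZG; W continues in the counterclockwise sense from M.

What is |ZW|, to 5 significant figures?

45.497

Z is at the origin; Z and G share the same y with |ZG| = 28.4 and G on the +x side, so G = (28.400, 0.0000). The tangent condition forces NG to be normal to ZG, so N = G + (0, 12.6) = (28.400, 12.600). On A1, G sits at bearing -90° from N; a 132° counterclockwise sweep puts M at bearing 42°, so M = N + 12.6·(cos 42°, sin 42°) = (37.764, 21.031). Since A1 is tangent to MW there, NM ⟂ MW, so MW runs along (−sin 42°, cos 42°); with |MW| = 26.8, W = (19.831, 40.947). Then |ZW| = |W − Z| = 45.497.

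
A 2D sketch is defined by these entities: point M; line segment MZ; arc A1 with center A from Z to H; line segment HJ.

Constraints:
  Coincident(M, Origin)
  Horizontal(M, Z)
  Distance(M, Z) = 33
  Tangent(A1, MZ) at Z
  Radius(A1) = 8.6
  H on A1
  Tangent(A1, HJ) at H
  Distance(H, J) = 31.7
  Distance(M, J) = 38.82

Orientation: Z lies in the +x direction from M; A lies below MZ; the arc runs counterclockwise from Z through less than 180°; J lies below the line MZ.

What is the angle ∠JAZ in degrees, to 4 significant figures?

146.2°

M is at the origin; M and Z share the same y with |MZ| = 33.0 and Z on the +x side, so Z = (33.00, 0.000). Tangency of A1 to MZ means the radius AZ is perpendicular to MZ, so A = Z + (0, -8.6) = (33.00, -8.600). Since AH ⟂ HJ (tangency), |AJ| = √(8.6² + 31.7²) = 32.85 regardless of where H sits on A1. So J lies on both circle(M, 38.82) and circle(A, 32.85); the below-MZ intersection is J = (14.75, -35.91). H is the foot of the tangent from J: H = (24.85, -5.860).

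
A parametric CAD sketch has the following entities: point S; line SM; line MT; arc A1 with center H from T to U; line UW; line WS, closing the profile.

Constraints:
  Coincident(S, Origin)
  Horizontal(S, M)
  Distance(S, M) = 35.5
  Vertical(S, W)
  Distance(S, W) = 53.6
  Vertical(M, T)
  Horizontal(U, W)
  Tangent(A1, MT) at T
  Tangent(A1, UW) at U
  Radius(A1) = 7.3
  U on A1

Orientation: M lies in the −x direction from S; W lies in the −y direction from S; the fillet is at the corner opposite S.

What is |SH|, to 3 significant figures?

54.2

S is at the origin; SM is horizontal with |SM| = 35.5 and M on the −x side, so M = (-35.5, 0.00). SW is vertical with |SW| = 53.6 and W on the −y side, so W = (0.00, -53.6). The virtual corner opposite S is at (-35.5, -53.6). Since A1 is tangent to MT there, HT ⟂ MT and A1 meets UW tangentially, so HU is at right angles to UW, with radius 7.3, so the center H sits 7.3 in from both sides at H = (-28.2, -46.3). Then |SH| = |H − S| = 54.2.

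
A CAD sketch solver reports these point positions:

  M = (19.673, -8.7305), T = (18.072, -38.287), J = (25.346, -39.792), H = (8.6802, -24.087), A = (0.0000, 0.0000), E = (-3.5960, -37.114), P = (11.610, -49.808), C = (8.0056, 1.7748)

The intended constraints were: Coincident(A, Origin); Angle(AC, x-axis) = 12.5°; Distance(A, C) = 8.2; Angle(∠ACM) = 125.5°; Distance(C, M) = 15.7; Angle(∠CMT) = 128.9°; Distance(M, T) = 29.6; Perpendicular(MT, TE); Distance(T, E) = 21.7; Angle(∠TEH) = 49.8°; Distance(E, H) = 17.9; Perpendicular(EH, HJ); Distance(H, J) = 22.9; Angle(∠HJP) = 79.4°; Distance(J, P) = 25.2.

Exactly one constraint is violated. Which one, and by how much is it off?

Distance(J, P) = 25.2 — off by 8.20.

A = (0.00, 0.00) ✓; AC at 12.50° ✓; |AC| = 8.200 ✓; ∠ACM = 125.5° ✓; |CM| = 15.70 ✓; ∠CMT = 128.9° ✓; |MT| = 29.60 ✓; ∠(MT, TE) = 90.00° ✓; |TE| = 21.70 ✓; ∠TEH = 49.80° ✓; |EH| = 17.90 ✓; ∠(EH, HJ) = 90.00° ✓; |HJ| = 22.90 ✓; ∠HJP = 79.40° ✓; |JP| = 17.00 ✗.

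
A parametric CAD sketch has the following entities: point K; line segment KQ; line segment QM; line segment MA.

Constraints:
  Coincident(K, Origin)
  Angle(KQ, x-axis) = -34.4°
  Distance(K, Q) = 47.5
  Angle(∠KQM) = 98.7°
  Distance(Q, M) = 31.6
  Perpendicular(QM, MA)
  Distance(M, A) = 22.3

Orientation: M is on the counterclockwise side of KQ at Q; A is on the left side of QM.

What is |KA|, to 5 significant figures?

45.957

∠KQM = 98.7°, so QM runs at -34.4° + (180° − 98.7°) = 46.900° from the x-axis; with |QM| = 31.6, M = Q + 31.6·(cos 46.900°, sin 46.900°) = (60.784, -3.7628). The perpendicularity gives MA at right angles to QM; with |MA| = 22.3 on the left of QM, A = M + 22.3·(-0.73016, 0.68327) = (44.502, 11.474). Then |KA| = |A − K| = 45.957.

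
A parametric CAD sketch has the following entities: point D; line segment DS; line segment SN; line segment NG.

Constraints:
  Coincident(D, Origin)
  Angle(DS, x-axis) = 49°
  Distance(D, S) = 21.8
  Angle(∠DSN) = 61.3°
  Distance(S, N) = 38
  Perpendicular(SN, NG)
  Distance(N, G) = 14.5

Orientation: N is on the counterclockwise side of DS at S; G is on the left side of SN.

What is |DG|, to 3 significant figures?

27.9

∠DSN = 61.3°, so SN runs at 49.0° + (180° − 61.3°) = 168° from the x-axis; with |SN| = 38.0, N = S + 38.0·(cos 168°, sin 168°) = (-22.8, 24.5). The perpendicularity gives NG at right angles to SN; with |NG| = 14.5 on the left of SN, G = N + 14.5·(-0.213, -0.977) = (-25.9, 10.4). Then |DG| = |G − D| = 27.9.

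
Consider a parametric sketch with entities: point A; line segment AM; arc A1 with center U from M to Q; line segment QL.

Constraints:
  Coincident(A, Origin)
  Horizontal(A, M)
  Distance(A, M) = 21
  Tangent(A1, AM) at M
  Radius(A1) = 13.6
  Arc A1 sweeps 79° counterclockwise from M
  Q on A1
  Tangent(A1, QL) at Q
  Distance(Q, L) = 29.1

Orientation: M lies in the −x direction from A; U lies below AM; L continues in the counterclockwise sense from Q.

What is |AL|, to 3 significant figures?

56.2

A is at the origin; AM is horizontal with |AM| = 21.0 and M on the −x side, so M = (-21.0, 0.00). Since A1 is tangent to AM there, UM ⟂ AM, so U = M + (0, -13.6) = (-21.0, -13.6). On A1, M sits at bearing 90° from U; a 79° counterclockwise sweep puts Q at bearing 169°, so Q = U + 13.6·(cos 169°, sin 169°) = (-34.4, -11.0). Tangency of A1 to QL means the radius UQ is perpendicular to QL, so QL runs along (−sin 169°, cos 169°); with |QL| = 29.1, L = (-39.9, -39.6). Then |AL| = |L − A| = 56.2.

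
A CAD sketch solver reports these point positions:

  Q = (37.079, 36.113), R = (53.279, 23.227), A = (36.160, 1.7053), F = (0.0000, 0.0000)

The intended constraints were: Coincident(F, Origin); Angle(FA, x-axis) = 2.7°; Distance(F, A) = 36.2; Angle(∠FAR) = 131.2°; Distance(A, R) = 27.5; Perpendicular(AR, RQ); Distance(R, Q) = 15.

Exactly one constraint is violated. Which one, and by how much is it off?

Distance(R, Q) = 15 — off by 5.70.

F = (0.00, 0.00) ✓; FA at 2.700° ✓; |FA| = 36.20 ✓; ∠FAR = 131.2° ✓; |AR| = 27.50 ✓; ∠(AR, RQ) = 90.00° ✓; |RQ| = 20.70 ✗.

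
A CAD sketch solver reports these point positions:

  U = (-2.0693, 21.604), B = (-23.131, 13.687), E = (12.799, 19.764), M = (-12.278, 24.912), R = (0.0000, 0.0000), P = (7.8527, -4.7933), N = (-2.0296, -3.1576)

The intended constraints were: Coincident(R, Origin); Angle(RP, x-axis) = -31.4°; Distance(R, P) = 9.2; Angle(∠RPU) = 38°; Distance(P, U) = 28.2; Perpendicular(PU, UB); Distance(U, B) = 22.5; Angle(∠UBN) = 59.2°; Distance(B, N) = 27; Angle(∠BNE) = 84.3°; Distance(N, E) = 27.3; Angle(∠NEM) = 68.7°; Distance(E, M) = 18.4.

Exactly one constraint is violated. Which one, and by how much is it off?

Distance(E, M) = 18.4 — off by 7.20.

R = (0.00, 0.00) ✓; RP at -31.40° ✓; |RP| = 9.200 ✓; ∠RPU = 38.00° ✓; |PU| = 28.20 ✓; ∠(PU, UB) = 90.00° ✓; |UB| = 22.50 ✓; ∠UBN = 59.20° ✓; |BN| = 27.00 ✓; ∠BNE = 84.30° ✓; |NE| = 27.30 ✓; ∠NEM = 68.70° ✓; |EM| = 25.60 ✗.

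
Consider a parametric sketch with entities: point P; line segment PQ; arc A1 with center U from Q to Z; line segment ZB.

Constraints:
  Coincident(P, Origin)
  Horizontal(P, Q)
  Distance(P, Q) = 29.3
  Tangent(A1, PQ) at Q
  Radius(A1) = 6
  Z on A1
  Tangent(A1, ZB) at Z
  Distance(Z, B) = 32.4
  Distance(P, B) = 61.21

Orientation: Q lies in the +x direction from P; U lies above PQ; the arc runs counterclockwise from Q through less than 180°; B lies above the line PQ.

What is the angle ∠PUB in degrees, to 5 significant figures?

153.66°

P is at the origin; PQ is horizontal with |PQ| = 29.3 and Q on the +x side, so Q = (29.300, 0.0000). A1 meets PQ tangentially, so UQ is at right angles to PQ, so U = Q + (0, 6) = (29.300, 6.0000). Since UZ ⟂ ZB (tangency), |UB| = √(6.0² + 32.4²) = 32.951 regardless of where Z sits on A1. So B lies on both circle(P, 61.21) and circle(U, 32.951); the above-PQ intersection is B = (55.298, 26.245). Z is the foot of the tangent from B: Z = (33.787, 2.0165).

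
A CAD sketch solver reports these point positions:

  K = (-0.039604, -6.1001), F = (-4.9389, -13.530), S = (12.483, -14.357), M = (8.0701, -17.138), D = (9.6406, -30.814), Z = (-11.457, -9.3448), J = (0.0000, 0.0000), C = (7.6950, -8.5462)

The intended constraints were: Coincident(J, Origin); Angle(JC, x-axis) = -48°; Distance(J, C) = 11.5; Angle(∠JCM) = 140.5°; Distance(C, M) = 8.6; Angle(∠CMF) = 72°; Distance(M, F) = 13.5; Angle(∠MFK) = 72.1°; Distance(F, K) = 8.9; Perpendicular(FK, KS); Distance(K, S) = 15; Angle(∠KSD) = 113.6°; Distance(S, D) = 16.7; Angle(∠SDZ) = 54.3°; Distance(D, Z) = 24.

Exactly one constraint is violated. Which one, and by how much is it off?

Distance(D, Z) = 24 — off by 6.10.

J = (0.00, 0.00) ✓; JC at -48.00° ✓; |JC| = 11.50 ✓; ∠JCM = 140.5° ✓; |CM| = 8.600 ✓; ∠CMF = 72.00° ✓; |MF| = 13.50 ✓; ∠MFK = 72.10° ✓; |FK| = 8.900 ✓; ∠(FK, KS) = 90.00° ✓; |KS| = 15.00 ✓; ∠KSD = 113.6° ✓; |SD| = 16.70 ✓; ∠SDZ = 54.30° ✓; |DZ| = 30.10 ✗.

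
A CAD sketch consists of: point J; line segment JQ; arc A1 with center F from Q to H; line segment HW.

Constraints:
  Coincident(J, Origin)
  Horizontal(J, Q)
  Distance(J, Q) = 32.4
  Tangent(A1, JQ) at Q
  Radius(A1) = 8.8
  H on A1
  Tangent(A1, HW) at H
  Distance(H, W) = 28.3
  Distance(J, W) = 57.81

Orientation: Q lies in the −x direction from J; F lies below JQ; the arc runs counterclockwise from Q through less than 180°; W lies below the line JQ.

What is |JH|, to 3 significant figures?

41.7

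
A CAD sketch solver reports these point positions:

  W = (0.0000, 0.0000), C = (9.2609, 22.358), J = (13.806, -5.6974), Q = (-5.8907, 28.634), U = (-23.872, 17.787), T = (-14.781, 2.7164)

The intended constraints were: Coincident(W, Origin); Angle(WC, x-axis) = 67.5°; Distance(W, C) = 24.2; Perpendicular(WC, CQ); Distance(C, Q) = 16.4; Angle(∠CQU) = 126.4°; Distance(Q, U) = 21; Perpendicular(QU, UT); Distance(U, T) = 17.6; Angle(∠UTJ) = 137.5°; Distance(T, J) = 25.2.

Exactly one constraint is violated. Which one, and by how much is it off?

Distance(T, J) = 25.2 — off by 4.60.

W = (0.00, 0.00) ✓; WC at 67.50° ✓; |WC| = 24.20 ✓; ∠(WC, CQ) = 90.00° ✓; |CQ| = 16.40 ✓; ∠CQU = 126.4° ✓; |QU| = 21.00 ✓; ∠(QU, UT) = 90.00° ✓; |UT| = 17.60 ✓; ∠UTJ = 137.5° ✓; |TJ| = 29.80 ✗.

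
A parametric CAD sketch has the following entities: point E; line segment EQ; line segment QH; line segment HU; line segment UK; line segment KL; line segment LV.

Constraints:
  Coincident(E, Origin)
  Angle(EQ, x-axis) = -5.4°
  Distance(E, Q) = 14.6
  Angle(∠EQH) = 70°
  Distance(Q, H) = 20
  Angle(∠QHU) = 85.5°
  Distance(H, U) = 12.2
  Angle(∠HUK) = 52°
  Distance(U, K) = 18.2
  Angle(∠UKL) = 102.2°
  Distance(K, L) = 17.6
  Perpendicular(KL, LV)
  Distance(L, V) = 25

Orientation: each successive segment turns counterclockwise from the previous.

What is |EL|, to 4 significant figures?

30.57

E is at the origin; EQ runs at -5.4° with length 14.6, so Q = (14.54, -1.374). ∠EQH = 70.0° gives QH at 104.6° from the x-axis; with |QH| = 20.0, H = (9.494, 17.98). ∠QHU = 85.5° gives HU at -160.9° from the x-axis; with |HU| = 12.2, U = (-2.035, 13.99). ∠HUK = 52.0° gives UK at -32.90° from the x-axis; with |UK| = 18.2, K = (13.25, 4.102). ∠UKL = 102.2° gives KL at 44.90° from the x-axis; with |KL| = 17.6, L = (25.71, 16.53). Then |EL| = |L − E| = 30.57.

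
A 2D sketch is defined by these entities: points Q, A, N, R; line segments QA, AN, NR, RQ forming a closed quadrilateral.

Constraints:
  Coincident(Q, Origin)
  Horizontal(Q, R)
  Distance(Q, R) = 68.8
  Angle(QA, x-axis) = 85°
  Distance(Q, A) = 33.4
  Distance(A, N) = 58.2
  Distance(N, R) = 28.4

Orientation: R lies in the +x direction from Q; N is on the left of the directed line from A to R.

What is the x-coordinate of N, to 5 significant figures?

60.798

Checks: |AN| = 58.20 ✓; |NR| = 28.40 ✓.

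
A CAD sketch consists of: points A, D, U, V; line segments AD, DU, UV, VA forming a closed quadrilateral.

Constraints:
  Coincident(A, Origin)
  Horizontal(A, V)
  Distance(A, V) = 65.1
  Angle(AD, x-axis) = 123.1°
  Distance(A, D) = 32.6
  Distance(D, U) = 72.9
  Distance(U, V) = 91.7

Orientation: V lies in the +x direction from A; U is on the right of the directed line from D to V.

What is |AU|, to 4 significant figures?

47.77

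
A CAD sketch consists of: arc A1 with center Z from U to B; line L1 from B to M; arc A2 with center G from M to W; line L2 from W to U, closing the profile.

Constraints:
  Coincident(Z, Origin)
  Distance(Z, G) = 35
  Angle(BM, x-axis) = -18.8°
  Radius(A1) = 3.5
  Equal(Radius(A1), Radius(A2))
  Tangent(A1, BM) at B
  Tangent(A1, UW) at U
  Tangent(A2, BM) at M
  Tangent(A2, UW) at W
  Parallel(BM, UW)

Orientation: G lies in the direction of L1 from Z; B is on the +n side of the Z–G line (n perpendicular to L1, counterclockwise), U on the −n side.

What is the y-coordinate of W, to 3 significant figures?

-14.6

The slot axis is L1's direction at -18.8°, so u = (cos -18.8°, sin -18.8°) = (0.947, -0.322) and n = (−sin -18.8°, cos -18.8°) = (0.322, 0.947). Z is at the origin and G lies 35.0 along u from Z, so G = 35.0·u = (33.1, -11.3). Tangency of A1 to both parallel lines with radius 3.5 puts B and U at Z ± 3.5·n: B = (1.13, 3.31), U = (-1.13, -3.31). Equal radii place M and W the same way about G: M = G + 3.5·n = (34.3, -7.97), W = G − 3.5·n = (32.0, -14.6). So W.y = -14.6.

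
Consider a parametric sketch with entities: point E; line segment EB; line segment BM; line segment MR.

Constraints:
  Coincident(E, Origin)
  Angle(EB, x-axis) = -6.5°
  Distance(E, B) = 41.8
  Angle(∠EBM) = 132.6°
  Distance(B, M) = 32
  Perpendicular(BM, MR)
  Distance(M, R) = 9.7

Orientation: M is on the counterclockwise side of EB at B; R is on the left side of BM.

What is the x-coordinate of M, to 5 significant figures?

65.719

E is at the origin; EB runs at -6.5° with length 41.8, so B = 41.8·(cos -6.5°, sin -6.5°) = (41.531, -4.7319). ∠EBM = 132.6°, so BM runs at -6.5° + (180° − 132.6°) = 40.900° from the x-axis; with |BM| = 32.0, M = B + 32.0·(cos 40.900°, sin 40.900°) = (65.719, 16.220). So M.x = 65.719.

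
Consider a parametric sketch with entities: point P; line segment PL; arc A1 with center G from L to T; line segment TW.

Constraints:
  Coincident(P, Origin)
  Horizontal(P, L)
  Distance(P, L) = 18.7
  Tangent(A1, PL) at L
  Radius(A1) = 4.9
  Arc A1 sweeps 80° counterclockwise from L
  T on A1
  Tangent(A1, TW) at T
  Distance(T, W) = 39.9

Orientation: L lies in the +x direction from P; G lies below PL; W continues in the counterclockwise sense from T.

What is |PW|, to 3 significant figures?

43.9

On A1, L sits at bearing 90° from G; an 80° counterclockwise sweep puts T at bearing 170°, so T = G + 4.9·(cos 170°, sin 170°) = (13.9, -4.05). A1 meets TW tangentially, so GT is at right angles to TW, so TW runs along (−sin 170°, cos 170°); with |TW| = 39.9, W = (6.95, -43.3). Then |PW| = |W − P| = 43.9.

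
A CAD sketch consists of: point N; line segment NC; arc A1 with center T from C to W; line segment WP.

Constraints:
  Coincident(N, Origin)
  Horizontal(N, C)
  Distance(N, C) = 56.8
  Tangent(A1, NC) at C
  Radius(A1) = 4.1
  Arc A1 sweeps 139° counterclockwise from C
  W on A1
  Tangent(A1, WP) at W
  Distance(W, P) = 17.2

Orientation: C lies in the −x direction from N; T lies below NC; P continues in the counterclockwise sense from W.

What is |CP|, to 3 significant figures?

21.2

N is at the origin; NC is horizontal with |NC| = 56.8 and C on the −x side, so C = (-56.8, 0.00). Since A1 is tangent to NC there, TC ⟂ NC, so T = C + (0, -4.1) = (-56.8, -4.10). On A1, C sits at bearing 90° from T; a 139° counterclockwise sweep puts W at bearing 229°, so W = T + 4.1·(cos 229°, sin 229°) = (-59.5, -7.19). Tangency of A1 to WP means the radius TW is perpendicular to WP, so WP runs along (−sin 229°, cos 229°); with |WP| = 17.2, P = (-46.5, -18.5). Then |CP| = |P − C| = 21.2.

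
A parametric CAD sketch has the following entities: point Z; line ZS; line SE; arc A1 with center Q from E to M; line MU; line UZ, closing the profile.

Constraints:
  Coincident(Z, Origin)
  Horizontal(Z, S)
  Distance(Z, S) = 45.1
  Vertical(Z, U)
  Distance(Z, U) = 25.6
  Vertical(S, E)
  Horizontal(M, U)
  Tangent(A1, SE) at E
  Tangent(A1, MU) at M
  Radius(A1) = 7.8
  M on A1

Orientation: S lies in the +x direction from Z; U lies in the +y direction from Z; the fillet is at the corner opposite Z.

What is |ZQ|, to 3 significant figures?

41.3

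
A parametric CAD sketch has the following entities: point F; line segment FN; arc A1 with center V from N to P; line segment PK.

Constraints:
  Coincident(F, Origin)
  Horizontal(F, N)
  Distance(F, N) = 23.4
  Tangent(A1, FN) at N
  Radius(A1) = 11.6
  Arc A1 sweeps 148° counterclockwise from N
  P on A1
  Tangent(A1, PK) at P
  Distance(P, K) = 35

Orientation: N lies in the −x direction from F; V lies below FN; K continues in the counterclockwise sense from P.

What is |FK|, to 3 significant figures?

40.0

F is at the origin; F and N share the same y with |FN| = 23.4 and N on the −x side, so N = (-23.4, 0.00). The tangent condition forces VN to be normal to FN, so V = N + (0, -11.6) = (-23.4, -11.6). On A1, N sits at bearing 90° from V; a 148° counterclockwise sweep puts P at bearing 238°, so P = V + 11.6·(cos 238°, sin 238°) = (-29.5, -21.4). A1 meets PK tangentially, so VP is at right angles to PK, so PK runs along (−sin 238°, cos 238°); with |PK| = 35.0, K = (0.135, -40.0). Then |FK| = |K − F| = 40.0.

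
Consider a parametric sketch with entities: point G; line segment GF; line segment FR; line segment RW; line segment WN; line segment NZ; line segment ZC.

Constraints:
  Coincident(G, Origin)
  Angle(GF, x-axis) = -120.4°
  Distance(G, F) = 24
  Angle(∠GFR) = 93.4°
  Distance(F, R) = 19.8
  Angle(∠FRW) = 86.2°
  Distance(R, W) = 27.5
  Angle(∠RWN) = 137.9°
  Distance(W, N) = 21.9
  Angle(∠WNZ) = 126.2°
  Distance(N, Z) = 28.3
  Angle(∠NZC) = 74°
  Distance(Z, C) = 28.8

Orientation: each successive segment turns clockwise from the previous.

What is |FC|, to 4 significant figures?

17.78

G is at the origin; GF runs at -120.4° with length 24.0, so F = (-12.14, -20.70). ∠GFR = 93.4° gives FR at 153.0° from the x-axis; with |FR| = 19.8, R = (-29.79, -11.71). ∠FRW = 86.2° gives RW at 59.20° from the x-axis; with |RW| = 27.5, W = (-15.71, 11.91). ∠RWN = 137.9° gives WN at 17.10° from the x-axis; with |WN| = 21.9, N = (5.226, 18.35). ∠WNZ = 126.2° gives NZ at -36.70° from the x-axis; with |NZ| = 28.3, Z = (27.92, 1.437). ∠NZC = 74.0° gives ZC at -142.7° from the x-axis; with |ZC| = 28.8, C = (5.007, -16.02). Then |FC| = |C − F| = 17.78.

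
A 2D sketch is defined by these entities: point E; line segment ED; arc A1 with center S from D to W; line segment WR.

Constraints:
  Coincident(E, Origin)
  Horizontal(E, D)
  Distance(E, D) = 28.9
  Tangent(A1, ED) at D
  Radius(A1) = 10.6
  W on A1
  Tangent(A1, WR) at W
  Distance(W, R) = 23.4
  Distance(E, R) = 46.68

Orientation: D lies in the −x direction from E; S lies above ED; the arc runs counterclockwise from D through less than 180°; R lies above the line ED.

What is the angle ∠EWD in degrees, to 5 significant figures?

84.202°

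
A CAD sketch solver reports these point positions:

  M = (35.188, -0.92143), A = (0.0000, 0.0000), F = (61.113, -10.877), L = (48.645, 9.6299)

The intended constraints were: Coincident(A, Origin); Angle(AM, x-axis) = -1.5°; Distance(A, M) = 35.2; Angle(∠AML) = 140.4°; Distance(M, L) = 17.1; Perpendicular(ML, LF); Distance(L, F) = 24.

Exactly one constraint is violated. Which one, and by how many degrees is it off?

Perpendicular(ML, LF) — off by 6.80°.

A = (0.00, 0.00) ✓; AM at -1.500° ✓; |AM| = 35.20 ✓; ∠AML = 140.4° ✓; |ML| = 17.10 ✓; ∠(ML, LF) = 96.80° ✗; |LF| = 24.00 ✓.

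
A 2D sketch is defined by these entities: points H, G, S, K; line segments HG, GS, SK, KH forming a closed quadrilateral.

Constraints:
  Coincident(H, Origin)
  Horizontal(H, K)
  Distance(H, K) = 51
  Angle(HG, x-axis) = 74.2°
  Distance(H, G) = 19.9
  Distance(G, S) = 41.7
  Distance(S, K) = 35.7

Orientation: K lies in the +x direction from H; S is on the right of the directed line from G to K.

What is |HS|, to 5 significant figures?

28.721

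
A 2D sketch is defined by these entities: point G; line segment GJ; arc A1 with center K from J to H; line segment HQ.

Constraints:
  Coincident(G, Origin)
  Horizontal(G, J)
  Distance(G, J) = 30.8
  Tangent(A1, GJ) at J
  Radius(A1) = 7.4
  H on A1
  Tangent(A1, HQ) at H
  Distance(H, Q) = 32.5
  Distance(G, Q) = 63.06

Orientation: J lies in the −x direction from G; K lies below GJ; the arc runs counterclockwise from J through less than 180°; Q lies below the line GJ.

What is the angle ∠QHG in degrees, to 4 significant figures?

130.3°

Checks: G.y = 0.00, J.y = 0.00 ✓; |KH| = 7.400 ✓; ∠(KH, HQ) = 90.00° ✓; |HQ| = 32.50 ✓; |GQ| = 63.06 ✓.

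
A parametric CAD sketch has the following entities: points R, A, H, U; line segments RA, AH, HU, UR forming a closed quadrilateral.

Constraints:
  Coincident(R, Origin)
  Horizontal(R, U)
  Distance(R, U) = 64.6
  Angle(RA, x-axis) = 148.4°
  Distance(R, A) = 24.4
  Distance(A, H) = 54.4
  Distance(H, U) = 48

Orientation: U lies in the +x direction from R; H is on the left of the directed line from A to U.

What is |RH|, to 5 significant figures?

44.405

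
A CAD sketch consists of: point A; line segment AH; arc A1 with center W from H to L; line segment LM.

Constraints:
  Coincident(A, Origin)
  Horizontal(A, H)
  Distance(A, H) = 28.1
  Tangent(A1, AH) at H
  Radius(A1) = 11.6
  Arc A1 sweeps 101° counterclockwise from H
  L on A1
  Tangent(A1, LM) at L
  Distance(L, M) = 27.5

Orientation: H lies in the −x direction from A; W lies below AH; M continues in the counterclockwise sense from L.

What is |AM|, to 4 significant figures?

53.27

A is at the origin; A and H share the same y with |AH| = 28.1 and H on the −x side, so H = (-28.10, 0.000). Tangency of A1 to AH means the radius WH is perpendicular to AH, so W = H + (0, -11.6) = (-28.10, -11.60). On A1, H sits at bearing 90° from W; a 101° counterclockwise sweep puts L at bearing 191°, so L = W + 11.6·(cos 191°, sin 191°) = (-39.49, -13.81). Since A1 is tangent to LM there, WL ⟂ LM, so LM runs along (−sin 191°, cos 191°); with |LM| = 27.5, M = (-34.24, -40.81). Then |AM| = |M − A| = 53.27.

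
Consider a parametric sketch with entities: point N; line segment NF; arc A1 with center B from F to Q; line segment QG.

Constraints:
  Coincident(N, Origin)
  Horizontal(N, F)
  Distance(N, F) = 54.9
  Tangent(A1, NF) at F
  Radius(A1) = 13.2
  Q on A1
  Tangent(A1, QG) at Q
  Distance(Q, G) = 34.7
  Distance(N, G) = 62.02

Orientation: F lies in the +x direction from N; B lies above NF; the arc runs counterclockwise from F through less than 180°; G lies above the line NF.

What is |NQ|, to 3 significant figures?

68.1

Checks: |BQ| = 13.20 ✓; ∠(BQ, QG) = 90.00° ✓; |QG| = 34.70 ✓; |NG| = 62.02 ✓.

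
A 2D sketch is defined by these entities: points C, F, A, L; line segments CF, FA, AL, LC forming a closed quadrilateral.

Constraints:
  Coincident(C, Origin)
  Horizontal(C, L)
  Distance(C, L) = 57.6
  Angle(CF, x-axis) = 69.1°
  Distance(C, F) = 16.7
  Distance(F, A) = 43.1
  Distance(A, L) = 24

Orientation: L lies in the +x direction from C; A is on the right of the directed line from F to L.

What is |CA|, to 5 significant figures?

40.093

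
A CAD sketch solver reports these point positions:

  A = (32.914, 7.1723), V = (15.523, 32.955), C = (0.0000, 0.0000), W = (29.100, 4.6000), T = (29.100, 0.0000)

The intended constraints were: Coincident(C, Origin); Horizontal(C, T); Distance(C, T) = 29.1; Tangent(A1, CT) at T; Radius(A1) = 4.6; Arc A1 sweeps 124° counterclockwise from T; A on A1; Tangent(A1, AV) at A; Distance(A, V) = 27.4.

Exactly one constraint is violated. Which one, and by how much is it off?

Distance(A, V) = 27.4 — off by 3.70.

C = (0.00, 0.00) ✓; C.y = 0.00, T.y = 0.00 ✓; |CT| = 29.10 ✓; ∠(WT, TC) = 90.00° ✓; |WT| = 4.600 ✓; bearing(W→A) − bearing(W→T) = 124.0° ✓; |WA| = 4.600 ✓; ∠(WA, AV) = 90.00° ✓; |AV| = 31.10 ✗.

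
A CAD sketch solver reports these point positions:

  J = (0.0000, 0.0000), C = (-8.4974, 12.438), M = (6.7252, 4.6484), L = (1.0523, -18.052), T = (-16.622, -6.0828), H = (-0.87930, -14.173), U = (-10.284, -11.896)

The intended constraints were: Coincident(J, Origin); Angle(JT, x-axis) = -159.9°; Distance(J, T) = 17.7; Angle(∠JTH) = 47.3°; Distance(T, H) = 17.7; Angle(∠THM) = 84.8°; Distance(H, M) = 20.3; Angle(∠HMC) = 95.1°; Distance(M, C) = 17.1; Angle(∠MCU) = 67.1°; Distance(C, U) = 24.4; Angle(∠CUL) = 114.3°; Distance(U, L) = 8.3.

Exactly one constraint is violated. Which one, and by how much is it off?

Distance(U, L) = 8.3 — off by 4.60.

J = (0.00, 0.00) ✓; JT at -159.9° ✓; |JT| = 17.70 ✓; ∠JTH = 47.30° ✓; |TH| = 17.70 ✓; ∠THM = 84.80° ✓; |HM| = 20.30 ✓; ∠HMC = 95.10° ✓; |MC| = 17.10 ✓; ∠MCU = 67.10° ✓; |CU| = 24.40 ✓; ∠CUL = 114.3° ✓; |UL| = 12.90 ✗.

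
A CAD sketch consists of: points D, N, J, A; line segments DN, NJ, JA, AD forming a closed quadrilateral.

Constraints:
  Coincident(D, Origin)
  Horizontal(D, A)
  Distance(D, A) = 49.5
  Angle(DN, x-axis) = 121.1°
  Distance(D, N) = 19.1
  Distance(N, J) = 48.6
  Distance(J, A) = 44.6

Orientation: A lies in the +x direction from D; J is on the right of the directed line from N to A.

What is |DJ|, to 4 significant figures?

29.53

Checks: |NJ| = 48.60 ✓; |JA| = 44.60 ✓.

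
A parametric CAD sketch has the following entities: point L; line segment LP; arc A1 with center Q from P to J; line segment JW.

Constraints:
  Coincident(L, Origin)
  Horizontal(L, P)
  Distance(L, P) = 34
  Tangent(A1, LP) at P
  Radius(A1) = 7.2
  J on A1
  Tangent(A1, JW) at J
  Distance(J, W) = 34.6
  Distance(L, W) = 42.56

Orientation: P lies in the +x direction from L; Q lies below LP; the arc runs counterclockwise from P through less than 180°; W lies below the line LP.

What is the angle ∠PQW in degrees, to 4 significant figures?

152.8°

Checks: |QJ| = 7.200 ✓; ∠(QJ, JW) = 90.00° ✓; |JW| = 34.60 ✓; |LW| = 42.56 ✓.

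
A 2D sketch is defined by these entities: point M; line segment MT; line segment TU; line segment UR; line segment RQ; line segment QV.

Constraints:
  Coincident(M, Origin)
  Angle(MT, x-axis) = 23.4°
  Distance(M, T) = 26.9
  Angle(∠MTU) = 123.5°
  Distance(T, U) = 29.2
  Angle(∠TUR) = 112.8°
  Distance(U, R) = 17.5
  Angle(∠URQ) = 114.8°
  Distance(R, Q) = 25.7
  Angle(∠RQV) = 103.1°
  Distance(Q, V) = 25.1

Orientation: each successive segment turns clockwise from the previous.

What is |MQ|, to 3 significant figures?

35.8

∠TUR = 112.8° gives UR at -100° from the x-axis; with |UR| = 17.5, R = (46.0, -22.5). ∠URQ = 114.8° gives RQ at -166° from the x-axis; with |RQ| = 25.7, Q = (21.1, -28.9). Then |MQ| = |Q − M| = 35.8.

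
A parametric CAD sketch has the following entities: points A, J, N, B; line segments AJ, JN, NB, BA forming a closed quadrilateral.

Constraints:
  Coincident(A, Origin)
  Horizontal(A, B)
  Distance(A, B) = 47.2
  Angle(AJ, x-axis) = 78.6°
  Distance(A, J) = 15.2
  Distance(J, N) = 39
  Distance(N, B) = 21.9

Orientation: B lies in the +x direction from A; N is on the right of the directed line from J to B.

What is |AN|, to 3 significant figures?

32.7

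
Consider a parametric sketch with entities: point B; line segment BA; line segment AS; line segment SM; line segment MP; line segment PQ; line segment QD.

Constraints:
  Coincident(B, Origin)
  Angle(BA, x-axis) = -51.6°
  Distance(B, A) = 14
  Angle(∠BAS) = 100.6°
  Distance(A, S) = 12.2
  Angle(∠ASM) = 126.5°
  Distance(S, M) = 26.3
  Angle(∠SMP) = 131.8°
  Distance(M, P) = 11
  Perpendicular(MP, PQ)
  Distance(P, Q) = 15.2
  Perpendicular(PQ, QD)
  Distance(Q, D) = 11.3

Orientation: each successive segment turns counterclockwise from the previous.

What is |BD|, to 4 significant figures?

16.10

MP is perpendicular to PQ, so PQ runs at -140.5°; with |PQ| = 15.2, Q = (4.741, 19.54). The perpendicularity gives QD at right angles to PQ, so QD runs at -50.50°; with |QD| = 11.3, D = (11.93, 10.82). Then |BD| = |D − B| = 16.10.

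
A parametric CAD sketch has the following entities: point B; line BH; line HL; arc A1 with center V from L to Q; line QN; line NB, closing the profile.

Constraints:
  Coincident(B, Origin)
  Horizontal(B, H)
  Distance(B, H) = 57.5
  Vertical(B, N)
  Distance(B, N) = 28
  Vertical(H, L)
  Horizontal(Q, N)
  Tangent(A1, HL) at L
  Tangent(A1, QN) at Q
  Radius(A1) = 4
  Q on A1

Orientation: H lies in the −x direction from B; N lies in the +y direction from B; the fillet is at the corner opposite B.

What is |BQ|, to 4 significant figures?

60.38

The virtual corner opposite B is at (-57.50, 28.00). A1 meets HL tangentially, so VL is at right angles to HL and since A1 is tangent to QN there, VQ ⟂ QN, with radius 4.0, so the center V sits 4.0 in from both sides at V = (-53.50, 24.00). That places the tangent points at L = (-57.50, 24.00) on HL and Q = (-53.50, 28.00) on QN. Then |BQ| = |Q − B| = 60.38.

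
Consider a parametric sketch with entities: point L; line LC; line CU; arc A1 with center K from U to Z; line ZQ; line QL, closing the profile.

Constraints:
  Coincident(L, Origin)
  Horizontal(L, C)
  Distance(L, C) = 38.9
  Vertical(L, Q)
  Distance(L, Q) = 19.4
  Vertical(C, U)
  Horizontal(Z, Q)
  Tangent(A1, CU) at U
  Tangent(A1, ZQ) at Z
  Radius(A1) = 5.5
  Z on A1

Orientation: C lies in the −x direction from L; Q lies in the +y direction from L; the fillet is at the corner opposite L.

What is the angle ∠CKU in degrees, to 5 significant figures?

68.412°

The virtual corner opposite L is at (-38.900, 19.400). A1 meets CU tangentially, so KU is at right angles to CU and the tangent condition forces KZ to be normal to ZQ, with radius 5.5, so the center K sits 5.5 in from both sides at K = (-33.400, 13.900). That places the tangent points at U = (-38.900, 13.900) on CU and Z = (-33.400, 19.400) on ZQ. Then cos ∠CKU = KC·KU / (|KC||KU|), giving 68.412°.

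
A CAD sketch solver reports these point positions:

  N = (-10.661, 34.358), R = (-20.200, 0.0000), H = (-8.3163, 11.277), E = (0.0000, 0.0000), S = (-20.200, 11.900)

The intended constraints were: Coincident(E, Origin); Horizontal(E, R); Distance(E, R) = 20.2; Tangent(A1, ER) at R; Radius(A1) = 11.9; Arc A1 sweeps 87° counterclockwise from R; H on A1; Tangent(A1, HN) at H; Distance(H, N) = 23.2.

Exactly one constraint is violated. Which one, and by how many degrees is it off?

Tangent(A1, HN) at H — off by 8.80°.

E = (0.00, 0.00) ✓; E.y = 0.00, R.y = 0.00 ✓; |ER| = 20.20 ✓; ∠(SR, RE) = 90.00° ✓; |SR| = 11.90 ✓; bearing(S→H) − bearing(S→R) = 87.00° ✓; |SH| = 11.90 ✓; ∠(SH, HN) = 81.20° ✗; |HN| = 23.20 ✓.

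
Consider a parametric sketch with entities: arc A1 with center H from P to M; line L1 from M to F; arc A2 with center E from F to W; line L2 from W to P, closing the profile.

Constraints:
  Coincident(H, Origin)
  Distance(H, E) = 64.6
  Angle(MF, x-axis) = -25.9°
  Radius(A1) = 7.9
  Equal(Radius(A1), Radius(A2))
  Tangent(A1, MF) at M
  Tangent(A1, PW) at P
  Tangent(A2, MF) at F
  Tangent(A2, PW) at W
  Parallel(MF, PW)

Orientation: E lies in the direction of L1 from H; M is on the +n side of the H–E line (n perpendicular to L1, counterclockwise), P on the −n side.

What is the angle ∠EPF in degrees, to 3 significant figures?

6.77°

The slot axis is L1's direction at -25.9°, so u = (cos -25.9°, sin -25.9°) = (0.900, -0.437) and n = (−sin -25.9°, cos -25.9°) = (0.437, 0.900). H is at the origin and E lies 64.6 along u from H, so E = 64.6·u = (58.1, -28.2). Tangency of A1 to both parallel lines with radius 7.9 puts M and P at H ± 7.9·n: M = (3.45, 7.11), P = (-3.45, -7.11). Equal radii place F and W the same way about E: F = E + 7.9·n = (61.6, -21.1), W = E − 7.9·n = (54.7, -35.3). Then cos ∠EPF = PE·PF / (|PE||PF|), giving 6.77°.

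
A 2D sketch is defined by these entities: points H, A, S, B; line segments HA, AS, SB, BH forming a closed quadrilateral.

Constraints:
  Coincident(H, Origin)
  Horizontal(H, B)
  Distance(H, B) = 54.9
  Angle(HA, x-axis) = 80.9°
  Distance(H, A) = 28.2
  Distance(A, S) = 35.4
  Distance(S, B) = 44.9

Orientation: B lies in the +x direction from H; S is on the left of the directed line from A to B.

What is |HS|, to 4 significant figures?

55.57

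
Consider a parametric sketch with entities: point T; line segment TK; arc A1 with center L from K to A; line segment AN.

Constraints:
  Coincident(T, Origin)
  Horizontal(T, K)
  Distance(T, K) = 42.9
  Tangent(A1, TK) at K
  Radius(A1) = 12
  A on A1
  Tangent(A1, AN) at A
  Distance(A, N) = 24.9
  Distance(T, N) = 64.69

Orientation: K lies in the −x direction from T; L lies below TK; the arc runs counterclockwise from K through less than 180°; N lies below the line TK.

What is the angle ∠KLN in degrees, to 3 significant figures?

160°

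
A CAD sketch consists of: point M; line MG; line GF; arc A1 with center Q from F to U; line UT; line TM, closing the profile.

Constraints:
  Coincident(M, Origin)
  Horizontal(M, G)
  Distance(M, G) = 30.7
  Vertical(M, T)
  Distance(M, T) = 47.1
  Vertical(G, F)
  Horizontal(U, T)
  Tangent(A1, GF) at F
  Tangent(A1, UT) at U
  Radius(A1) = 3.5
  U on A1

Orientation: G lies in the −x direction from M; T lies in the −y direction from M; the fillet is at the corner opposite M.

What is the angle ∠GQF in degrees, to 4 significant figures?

85.41°

The virtual corner opposite M is at (-30.70, -47.10). The tangent condition forces QF to be normal to GF and the tangent condition forces QU to be normal to UT, with radius 3.5, so the center Q sits 3.5 in from both sides at Q = (-27.20, -43.60). That places the tangent points at F = (-30.70, -43.60) on GF and U = (-27.20, -47.10) on UT. Then cos ∠GQF = QG·QF / (|QG||QF|), giving 85.41°.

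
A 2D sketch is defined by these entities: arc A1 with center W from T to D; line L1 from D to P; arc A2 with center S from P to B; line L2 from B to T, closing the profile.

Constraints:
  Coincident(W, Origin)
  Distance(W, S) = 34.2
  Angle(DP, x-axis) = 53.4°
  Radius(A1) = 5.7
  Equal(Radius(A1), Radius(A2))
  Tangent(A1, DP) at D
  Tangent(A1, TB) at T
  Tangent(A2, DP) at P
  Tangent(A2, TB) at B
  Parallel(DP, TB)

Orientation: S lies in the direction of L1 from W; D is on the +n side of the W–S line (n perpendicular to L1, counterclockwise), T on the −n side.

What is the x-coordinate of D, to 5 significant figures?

-4.5761

The slot axis is L1's direction at 53.4°, so u = (cos 53.4°, sin 53.4°) = (0.59622, 0.80282) and n = (−sin 53.4°, cos 53.4°) = (-0.80282, 0.59622). W is at the origin and S lies 34.2 along u from W, so S = 34.2·u = (20.391, 27.456). Tangency of A1 to both parallel lines with radius 5.7 puts D and T at W ± 5.7·n: D = (-4.5761, 3.3985), T = (4.5761, -3.3985). So D.x = -4.5761.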